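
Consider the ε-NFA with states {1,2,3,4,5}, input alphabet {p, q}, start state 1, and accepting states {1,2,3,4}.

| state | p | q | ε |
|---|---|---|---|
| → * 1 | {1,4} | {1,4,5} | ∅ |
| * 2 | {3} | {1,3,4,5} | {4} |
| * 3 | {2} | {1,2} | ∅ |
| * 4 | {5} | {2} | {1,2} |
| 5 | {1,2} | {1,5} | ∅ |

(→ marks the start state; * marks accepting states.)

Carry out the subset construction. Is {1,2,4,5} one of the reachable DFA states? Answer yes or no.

Start state of the DFA: {1} (ε-closure of the NFA start).
{1} --p--> {1,2,4}  [new]
{1} --q--> {1,2,4,5}  [new]
{1,2,4} --p--> {1,2,3,4,5}  [new]
{1,2,4} --q--> {1,2,3,4,5}  [seen]
{1,2,4,5} --p--> {1,2,3,4,5}  [seen]
{1,2,4,5} --q--> {1,2,3,4,5}  [seen]
{1,2,3,4,5} --p--> {1,2,3,4,5}  [seen]
{1,2,3,4,5} --q--> {1,2,3,4,5}  [seen]
Reachable DFA states: {1}, {1,2,4}, {1,2,4,5}, {1,2,3,4,5}.
{1,2,4,5} is among them.

yes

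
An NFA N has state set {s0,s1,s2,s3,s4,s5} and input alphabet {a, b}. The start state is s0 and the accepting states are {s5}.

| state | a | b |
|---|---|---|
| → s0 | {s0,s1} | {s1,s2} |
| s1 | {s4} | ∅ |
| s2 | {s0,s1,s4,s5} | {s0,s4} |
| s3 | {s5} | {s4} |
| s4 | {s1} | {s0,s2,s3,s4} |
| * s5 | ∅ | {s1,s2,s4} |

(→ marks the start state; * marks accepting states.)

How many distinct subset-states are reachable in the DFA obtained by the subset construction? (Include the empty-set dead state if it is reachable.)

7

Start state of the DFA: {s0}.
{s0} --a--> {s0,s1}  [new]
{s0} --b--> {s1,s2}  [new]
{s0,s1} --a--> {s0,s1,s4}  [new]
{s0,s1} --b--> {s1,s2}  [seen]
{s1,s2} --a--> {s0,s1,s4,s5}  [new]
{s1,s2} --b--> {s0,s4}  [new]
{s0,s1,s4} --a--> {s0,s1,s4}  [seen]
{s0,s1,s4} --b--> {s0,s1,s2,s3,s4}  [new]
{s0,s1,s4,s5} --a--> {s0,s1,s4}  [seen]
{s0,s1,s4,s5} --b--> {s0,s1,s2,s3,s4}  [seen]
{s0,s4} --a--> {s0,s1}  [seen]
{s0,s4} --b--> {s0,s1,s2,s3,s4}  [seen]
{s0,s1,s2,s3,s4} --a--> {s0,s1,s4,s5}  [seen]
{s0,s1,s2,s3,s4} --b--> {s0,s1,s2,s3,s4}  [seen]
Reachable DFA states: {s0}, {s0,s1}, {s1,s2}, {s0,s1,s4}, {s0,s1,s4,s5}, {s0,s4}, {s0,s1,s2,s3,s4}.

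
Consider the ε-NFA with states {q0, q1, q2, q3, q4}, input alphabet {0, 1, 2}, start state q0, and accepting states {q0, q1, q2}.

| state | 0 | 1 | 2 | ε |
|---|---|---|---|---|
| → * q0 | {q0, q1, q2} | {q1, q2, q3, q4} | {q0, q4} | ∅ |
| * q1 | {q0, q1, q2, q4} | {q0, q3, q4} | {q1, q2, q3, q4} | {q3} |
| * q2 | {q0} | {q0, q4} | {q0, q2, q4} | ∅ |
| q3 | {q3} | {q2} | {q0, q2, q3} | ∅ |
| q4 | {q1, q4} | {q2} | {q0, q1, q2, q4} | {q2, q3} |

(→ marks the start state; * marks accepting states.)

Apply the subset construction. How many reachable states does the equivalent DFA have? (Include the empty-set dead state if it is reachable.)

Start state of the DFA: {q0} (ε-closure of the NFA start).
{q0} --0--> {q0, q1, q2, q3}  [new]
{q0} --1--> {q1, q2, q3, q4}  [new]
{q0} --2--> {q0, q2, q3, q4}  [new]
{q0, q1, q2, q3} --0--> {q0, q1, q2, q3, q4}  [new]
{q0, q1, q2, q3} --1--> {q0, q1, q2, q3, q4}  [seen]
{q0, q1, q2, q3} --2--> {q0, q1, q2, q3, q4}  [seen]
{q1, q2, q3, q4} --0--> {q0, q1, q2, q3, q4}  [seen]
{q1, q2, q3, q4} --1--> {q0, q2, q3, q4}  [seen]
{q1, q2, q3, q4} --2--> {q0, q1, q2, q3, q4}  [seen]
{q0, q2, q3, q4} --0--> {q0, q1, q2, q3, q4}  [seen]
{q0, q2, q3, q4} --1--> {q0, q1, q2, q3, q4}  [seen]
{q0, q2, q3, q4} --2--> {q0, q1, q2, q3, q4}  [seen]
{q0, q1, q2, q3, q4} --0--> {q0, q1, q2, q3, q4}  [seen]
{q0, q1, q2, q3, q4} --1--> {q0, q1, q2, q3, q4}  [seen]
{q0, q1, q2, q3, q4} --2--> {q0, q1, q2, q3, q4}  [seen]
Reachable DFA states: {q0}, {q0, q1, q2, q3}, {q1, q2, q3, q4}, {q0, q2, q3, q4}, {q0, q1, q2, q3, q4}.

5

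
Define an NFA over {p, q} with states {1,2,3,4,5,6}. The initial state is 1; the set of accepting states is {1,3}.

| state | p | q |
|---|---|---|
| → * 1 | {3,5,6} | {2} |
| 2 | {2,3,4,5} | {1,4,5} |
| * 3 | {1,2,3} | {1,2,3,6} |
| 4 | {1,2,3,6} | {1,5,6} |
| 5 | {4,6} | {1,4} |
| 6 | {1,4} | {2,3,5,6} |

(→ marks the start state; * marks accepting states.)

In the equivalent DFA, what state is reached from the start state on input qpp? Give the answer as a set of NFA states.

{1,2,3,4,5,6}

Start: {1}.
δ(1,q) = {2}.
Union: {2}.
After q: {2}.
δ(2,p) = {2,3,4,5}.
Union: {2,3,4,5}.
After p: {2,3,4,5}.
δ(2,p) = {2,3,4,5}; δ(3,p) = {1,2,3}; δ(4,p) = {1,2,3,6}; δ(5,p) = {4,6}.
Union: {1,2,3,4,5,6}.
After p: {1,2,3,4,5,6}.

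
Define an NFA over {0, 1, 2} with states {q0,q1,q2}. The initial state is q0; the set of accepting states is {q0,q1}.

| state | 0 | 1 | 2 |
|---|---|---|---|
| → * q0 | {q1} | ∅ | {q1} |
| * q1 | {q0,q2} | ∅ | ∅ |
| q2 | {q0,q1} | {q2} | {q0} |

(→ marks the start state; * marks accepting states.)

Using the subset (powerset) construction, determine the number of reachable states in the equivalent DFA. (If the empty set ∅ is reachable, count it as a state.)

Start state of the DFA: {q0}.
{q0} --0--> {q1}  [new]
{q0} --1--> ∅  [new]
{q0} --2--> {q1}  [seen]
{q1} --0--> {q0,q2}  [new]
{q1} --1--> ∅  [seen]
{q1} --2--> ∅  [seen]
∅ --0--> ∅  [seen]
∅ --1--> ∅  [seen]
∅ --2--> ∅  [seen]
{q0,q2} --0--> {q0,q1}  [new]
{q0,q2} --1--> {q2}  [new]
{q0,q2} --2--> {q0,q1}  [seen]
{q0,q1} --0--> {q0,q1,q2}  [new]
{q0,q1} --1--> ∅  [seen]
{q0,q1} --2--> {q1}  [seen]
{q2} --0--> {q0,q1}  [seen]
{q2} --1--> {q2}  [seen]
{q2} --2--> {q0}  [seen]
{q0,q1,q2} --0--> {q0,q1,q2}  [seen]
{q0,q1,q2} --1--> {q2}  [seen]
{q0,q1,q2} --2--> {q0,q1}  [seen]
Reachable DFA states: {q0}, {q1}, ∅, {q0,q2}, {q0,q1}, {q2}, {q0,q1,q2}.

7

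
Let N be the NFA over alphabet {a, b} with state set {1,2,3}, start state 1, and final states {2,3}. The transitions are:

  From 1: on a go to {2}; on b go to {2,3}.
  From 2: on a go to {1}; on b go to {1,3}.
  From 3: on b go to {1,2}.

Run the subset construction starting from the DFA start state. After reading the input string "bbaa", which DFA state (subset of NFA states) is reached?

Start: {1}.
δ(1,b) = {2,3}.
Union: {2,3}.
After b: {2,3}.
δ(2,b) = {1,3}; δ(3,b) = {1,2}.
Union: {1,2,3}.
After b: {1,2,3}.
δ(1,a) = {2}; δ(2,a) = {1}; δ(3,a) = ∅.
Union: {1,2}.
After a: {1,2}.
δ(1,a) = {2}; δ(2,a) = {1}.
Union: {1,2}.
After a: {1,2}.

{1,2}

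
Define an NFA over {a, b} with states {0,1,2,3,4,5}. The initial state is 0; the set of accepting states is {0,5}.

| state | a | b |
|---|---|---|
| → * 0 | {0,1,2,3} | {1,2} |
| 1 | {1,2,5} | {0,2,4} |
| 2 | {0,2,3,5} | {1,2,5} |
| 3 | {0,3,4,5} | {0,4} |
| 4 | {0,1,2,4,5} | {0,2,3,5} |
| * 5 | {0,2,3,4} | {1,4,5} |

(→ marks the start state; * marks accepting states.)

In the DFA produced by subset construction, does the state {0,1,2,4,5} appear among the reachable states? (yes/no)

Start state of the DFA: {0}.
{0} --a--> {0,1,2,3}  [new]
{0} --b--> {1,2}  [new]
{0,1,2,3} --a--> {0,1,2,3,4,5}  [new]
{0,1,2,3} --b--> {0,1,2,4,5}  [new]
{1,2} --a--> {0,1,2,3,5}  [new]
{1,2} --b--> {0,1,2,4,5}  [seen]
{0,1,2,3,4,5} --a--> {0,1,2,3,4,5}  [seen]
{0,1,2,3,4,5} --b--> {0,1,2,3,4,5}  [seen]
{0,1,2,4,5} --a--> {0,1,2,3,4,5}  [seen]
{0,1,2,4,5} --b--> {0,1,2,3,4,5}  [seen]
{0,1,2,3,5} --a--> {0,1,2,3,4,5}  [seen]
{0,1,2,3,5} --b--> {0,1,2,4,5}  [seen]
Reachable DFA states: {0}, {0,1,2,3}, {1,2}, {0,1,2,3,4,5}, {0,1,2,4,5}, {0,1,2,3,5}.
{0,1,2,4,5} is among them.

yes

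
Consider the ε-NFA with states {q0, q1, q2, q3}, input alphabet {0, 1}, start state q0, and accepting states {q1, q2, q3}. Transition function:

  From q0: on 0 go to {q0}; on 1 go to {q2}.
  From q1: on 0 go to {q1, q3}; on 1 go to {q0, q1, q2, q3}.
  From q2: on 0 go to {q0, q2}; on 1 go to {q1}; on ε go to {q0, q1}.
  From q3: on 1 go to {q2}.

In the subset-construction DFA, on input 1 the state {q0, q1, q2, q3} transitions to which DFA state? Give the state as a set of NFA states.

δ(q0,1) = {q2}; δ(q1,1) = {q0, q1, q2, q3}; δ(q2,1) = {q1}; δ(q3,1) = {q2}.
Union: {q0, q1, q2, q3}.

{q0, q1, q2, q3}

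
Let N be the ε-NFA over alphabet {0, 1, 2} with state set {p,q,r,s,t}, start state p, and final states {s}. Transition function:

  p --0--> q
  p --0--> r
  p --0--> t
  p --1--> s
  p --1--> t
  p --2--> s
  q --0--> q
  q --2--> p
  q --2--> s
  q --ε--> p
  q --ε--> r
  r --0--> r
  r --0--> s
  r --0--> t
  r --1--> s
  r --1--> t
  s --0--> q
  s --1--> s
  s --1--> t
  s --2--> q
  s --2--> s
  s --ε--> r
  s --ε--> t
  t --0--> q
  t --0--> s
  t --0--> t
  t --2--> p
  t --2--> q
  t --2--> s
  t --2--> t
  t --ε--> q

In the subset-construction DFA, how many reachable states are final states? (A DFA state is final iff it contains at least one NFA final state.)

Start state of the DFA: {p} (ε-closure of the NFA start).
{p} --0--> {p,q,r,t}  [new]
{p} --1--> {p,q,r,s,t}  [new]
{p} --2--> {p,q,r,s,t}  [seen]
{p,q,r,t} --0--> {p,q,r,s,t}  [seen]
{p,q,r,t} --1--> {p,q,r,s,t}  [seen]
{p,q,r,t} --2--> {p,q,r,s,t}  [seen]
{p,q,r,s,t} --0--> {p,q,r,s,t}  [seen]
{p,q,r,s,t} --1--> {p,q,r,s,t}  [seen]
{p,q,r,s,t} --2--> {p,q,r,s,t}  [seen]
Reachable DFA states: {p}, {p,q,r,t}, {p,q,r,s,t}.
Accepting DFA states (contain an NFA accepting state): {p,q,r,s,t}.

1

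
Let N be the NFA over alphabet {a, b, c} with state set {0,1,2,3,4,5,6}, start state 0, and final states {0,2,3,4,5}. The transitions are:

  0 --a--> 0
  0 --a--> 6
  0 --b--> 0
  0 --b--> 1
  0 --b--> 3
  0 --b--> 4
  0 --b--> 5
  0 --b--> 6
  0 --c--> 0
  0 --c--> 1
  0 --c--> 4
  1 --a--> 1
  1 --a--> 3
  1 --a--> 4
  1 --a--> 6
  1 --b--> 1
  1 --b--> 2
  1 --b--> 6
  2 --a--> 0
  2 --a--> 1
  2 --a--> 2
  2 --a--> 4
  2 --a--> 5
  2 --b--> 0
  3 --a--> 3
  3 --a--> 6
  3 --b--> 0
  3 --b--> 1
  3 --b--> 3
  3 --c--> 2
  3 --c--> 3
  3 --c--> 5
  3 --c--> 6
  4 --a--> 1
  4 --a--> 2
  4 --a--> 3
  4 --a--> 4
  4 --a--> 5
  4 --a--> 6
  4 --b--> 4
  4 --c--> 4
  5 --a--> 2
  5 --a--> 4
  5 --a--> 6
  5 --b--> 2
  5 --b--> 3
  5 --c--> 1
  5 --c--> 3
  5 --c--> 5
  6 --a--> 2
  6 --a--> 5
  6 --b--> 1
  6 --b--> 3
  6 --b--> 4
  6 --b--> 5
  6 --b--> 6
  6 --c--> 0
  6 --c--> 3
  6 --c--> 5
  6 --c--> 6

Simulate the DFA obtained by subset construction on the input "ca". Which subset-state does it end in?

Start: {0}.
δ(0,c) = {0,1,4}.
Union: {0,1,4}.
After c: {0,1,4}.
δ(0,a) = {0,6}; δ(1,a) = {1,3,4,6}; δ(4,a) = {1,2,3,4,5,6}.
Union: {0,1,2,3,4,5,6}.
After a: {0,1,2,3,4,5,6}.

{0,1,2,3,4,5,6}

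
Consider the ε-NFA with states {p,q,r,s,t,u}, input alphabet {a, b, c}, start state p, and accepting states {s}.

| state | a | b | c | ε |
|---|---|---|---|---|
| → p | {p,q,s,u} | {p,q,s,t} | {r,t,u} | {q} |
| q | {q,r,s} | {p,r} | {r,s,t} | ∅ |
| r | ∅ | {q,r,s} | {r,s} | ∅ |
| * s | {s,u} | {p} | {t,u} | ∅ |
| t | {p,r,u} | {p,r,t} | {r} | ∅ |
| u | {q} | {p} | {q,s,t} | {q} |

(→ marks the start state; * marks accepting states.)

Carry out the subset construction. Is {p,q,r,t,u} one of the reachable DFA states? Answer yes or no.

no

Start state of the DFA: {p,q} (ε-closure of the NFA start).
{p,q} --a--> {p,q,r,s,u}  [new]
{p,q} --b--> {p,q,r,s,t}  [new]
{p,q} --c--> {q,r,s,t,u}  [new]
{p,q,r,s,u} --a--> {p,q,r,s,u}  [seen]
{p,q,r,s,u} --b--> {p,q,r,s,t}  [seen]
{p,q,r,s,u} --c--> {q,r,s,t,u}  [seen]
{p,q,r,s,t} --a--> {p,q,r,s,u}  [seen]
{p,q,r,s,t} --b--> {p,q,r,s,t}  [seen]
{p,q,r,s,t} --c--> {q,r,s,t,u}  [seen]
{q,r,s,t,u} --a--> {p,q,r,s,u}  [seen]
{q,r,s,t,u} --b--> {p,q,r,s,t}  [seen]
{q,r,s,t,u} --c--> {q,r,s,t,u}  [seen]
Reachable DFA states: {p,q}, {p,q,r,s,u}, {p,q,r,s,t}, {q,r,s,t,u}.
{p,q,r,t,u} is not among them.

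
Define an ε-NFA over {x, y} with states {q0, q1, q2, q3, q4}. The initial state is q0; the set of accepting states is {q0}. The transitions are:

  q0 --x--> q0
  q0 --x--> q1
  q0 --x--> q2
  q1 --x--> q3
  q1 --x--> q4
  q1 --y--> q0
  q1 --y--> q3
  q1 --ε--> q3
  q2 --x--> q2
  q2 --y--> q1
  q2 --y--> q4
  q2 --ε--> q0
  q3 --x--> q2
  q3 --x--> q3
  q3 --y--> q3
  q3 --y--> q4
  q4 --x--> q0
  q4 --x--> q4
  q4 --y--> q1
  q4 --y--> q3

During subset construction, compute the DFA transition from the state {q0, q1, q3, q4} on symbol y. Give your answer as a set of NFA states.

{q0, q1, q3, q4}

δ(q0,y) = ∅; δ(q1,y) = {q0, q3}; δ(q3,y) = {q3, q4}; δ(q4,y) = {q1, q3}.
Union: {q0, q1, q3, q4}.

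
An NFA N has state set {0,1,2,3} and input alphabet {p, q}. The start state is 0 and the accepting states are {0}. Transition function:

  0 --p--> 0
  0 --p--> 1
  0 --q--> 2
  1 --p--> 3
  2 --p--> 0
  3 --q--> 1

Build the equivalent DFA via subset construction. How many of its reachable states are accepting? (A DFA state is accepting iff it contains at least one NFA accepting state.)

4

Start state of the DFA: {0}.
{0} --p--> {0,1}  [new]
{0} --q--> {2}  [new]
{0,1} --p--> {0,1,3}  [new]
{0,1} --q--> {2}  [seen]
{2} --p--> {0}  [seen]
{2} --q--> ∅  [new]
{0,1,3} --p--> {0,1,3}  [seen]
{0,1,3} --q--> {1,2}  [new]
∅ --p--> ∅  [seen]
∅ --q--> ∅  [seen]
{1,2} --p--> {0,3}  [new]
{1,2} --q--> ∅  [seen]
{0,3} --p--> {0,1}  [seen]
{0,3} --q--> {1,2}  [seen]
Reachable DFA states: {0}, {0,1}, {2}, {0,1,3}, ∅, {1,2}, {0,3}.
Accepting DFA states (contain an NFA accepting state): {0}, {0,1}, {0,1,3}, {0,3}.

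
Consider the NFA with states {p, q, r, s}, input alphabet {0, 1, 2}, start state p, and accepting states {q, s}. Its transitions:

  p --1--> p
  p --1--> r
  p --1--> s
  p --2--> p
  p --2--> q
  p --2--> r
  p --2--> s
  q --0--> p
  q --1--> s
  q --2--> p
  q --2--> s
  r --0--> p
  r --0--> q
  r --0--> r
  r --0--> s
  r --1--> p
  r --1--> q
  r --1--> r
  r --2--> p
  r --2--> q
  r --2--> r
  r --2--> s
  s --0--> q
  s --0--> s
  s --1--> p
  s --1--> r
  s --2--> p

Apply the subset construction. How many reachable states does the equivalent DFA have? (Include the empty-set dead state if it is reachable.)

Start state of the DFA: {p}.
{p} --0--> ∅  [new]
{p} --1--> {p, r, s}  [new]
{p} --2--> {p, q, r, s}  [new]
∅ --0--> ∅  [seen]
∅ --1--> ∅  [seen]
∅ --2--> ∅  [seen]
{p, r, s} --0--> {p, q, r, s}  [seen]
{p, r, s} --1--> {p, q, r, s}  [seen]
{p, r, s} --2--> {p, q, r, s}  [seen]
{p, q, r, s} --0--> {p, q, r, s}  [seen]
{p, q, r, s} --1--> {p, q, r, s}  [seen]
{p, q, r, s} --2--> {p, q, r, s}  [seen]
Reachable DFA states: {p}, ∅, {p, r, s}, {p, q, r, s}.

4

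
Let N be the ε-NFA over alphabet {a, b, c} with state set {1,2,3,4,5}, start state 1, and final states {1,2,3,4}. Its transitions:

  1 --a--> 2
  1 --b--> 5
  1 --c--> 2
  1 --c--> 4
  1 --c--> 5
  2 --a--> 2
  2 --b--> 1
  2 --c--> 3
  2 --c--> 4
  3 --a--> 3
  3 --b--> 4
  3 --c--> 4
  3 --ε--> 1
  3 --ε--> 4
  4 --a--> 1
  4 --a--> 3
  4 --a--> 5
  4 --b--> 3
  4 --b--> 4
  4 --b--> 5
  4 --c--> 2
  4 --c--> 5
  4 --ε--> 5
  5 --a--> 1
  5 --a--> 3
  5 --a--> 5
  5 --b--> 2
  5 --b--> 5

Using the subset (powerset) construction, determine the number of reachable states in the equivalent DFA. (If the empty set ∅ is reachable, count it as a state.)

9

Start state of the DFA: {1} (ε-closure of the NFA start).
{1} --a--> {2}  [new]
{1} --b--> {5}  [new]
{1} --c--> {2,4,5}  [new]
{2} --a--> {2}  [seen]
{2} --b--> {1}  [seen]
{2} --c--> {1,3,4,5}  [new]
{5} --a--> {1,3,4,5}  [seen]
{5} --b--> {2,5}  [new]
{5} --c--> ∅  [new]
{2,4,5} --a--> {1,2,3,4,5}  [new]
{2,4,5} --b--> {1,2,3,4,5}  [seen]
{2,4,5} --c--> {1,2,3,4,5}  [seen]
{1,3,4,5} --a--> {1,2,3,4,5}  [seen]
{1,3,4,5} --b--> {1,2,3,4,5}  [seen]
{1,3,4,5} --c--> {2,4,5}  [seen]
{2,5} --a--> {1,2,3,4,5}  [seen]
{2,5} --b--> {1,2,5}  [new]
{2,5} --c--> {1,3,4,5}  [seen]
∅ --a--> ∅  [seen]
∅ --b--> ∅  [seen]
∅ --c--> ∅  [seen]
{1,2,3,4,5} --a--> {1,2,3,4,5}  [seen]
{1,2,3,4,5} --b--> {1,2,3,4,5}  [seen]
{1,2,3,4,5} --c--> {1,2,3,4,5}  [seen]
{1,2,5} --a--> {1,2,3,4,5}  [seen]
{1,2,5} --b--> {1,2,5}  [seen]
{1,2,5} --c--> {1,2,3,4,5}  [seen]
Reachable DFA states: {1}, {2}, {5}, {2,4,5}, {1,3,4,5}, {2,5}, ∅, {1,2,3,4,5}, {1,2,5}.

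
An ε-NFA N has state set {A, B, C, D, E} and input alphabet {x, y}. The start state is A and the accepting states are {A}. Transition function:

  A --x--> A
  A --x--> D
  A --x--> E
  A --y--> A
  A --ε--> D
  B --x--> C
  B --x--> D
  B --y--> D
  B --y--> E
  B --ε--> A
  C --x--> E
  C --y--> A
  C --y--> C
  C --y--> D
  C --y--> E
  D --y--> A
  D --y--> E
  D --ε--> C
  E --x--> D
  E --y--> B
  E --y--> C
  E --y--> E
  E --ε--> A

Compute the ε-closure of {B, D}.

Begin with {B, D}.
B →ε {A}; add A.
D →ε {C}; add C.
ε-closure = {A, B, C, D}.

{A, B, C, D}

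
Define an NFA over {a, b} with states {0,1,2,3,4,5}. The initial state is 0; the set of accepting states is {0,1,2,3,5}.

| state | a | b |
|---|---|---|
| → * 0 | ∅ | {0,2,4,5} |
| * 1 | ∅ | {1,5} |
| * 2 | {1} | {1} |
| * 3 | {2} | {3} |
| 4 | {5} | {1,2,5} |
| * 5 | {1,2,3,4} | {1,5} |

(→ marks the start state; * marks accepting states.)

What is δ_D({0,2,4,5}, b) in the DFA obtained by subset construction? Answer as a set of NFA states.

δ(0,b) = {0,2,4,5}; δ(2,b) = {1}; δ(4,b) = {1,2,5}; δ(5,b) = {1,5}.
Union: {0,1,2,4,5}.

{0,1,2,4,5}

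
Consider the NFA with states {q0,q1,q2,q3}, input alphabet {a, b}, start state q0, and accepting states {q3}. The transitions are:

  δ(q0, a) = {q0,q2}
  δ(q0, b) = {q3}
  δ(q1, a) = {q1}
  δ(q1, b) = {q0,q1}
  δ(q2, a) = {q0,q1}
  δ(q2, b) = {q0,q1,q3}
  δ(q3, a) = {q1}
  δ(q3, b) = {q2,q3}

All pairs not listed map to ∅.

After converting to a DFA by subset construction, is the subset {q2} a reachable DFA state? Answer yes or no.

Start state of the DFA: {q0}.
{q0} --a--> {q0,q2}  [new]
{q0} --b--> {q3}  [new]
{q0,q2} --a--> {q0,q1,q2}  [new]
{q0,q2} --b--> {q0,q1,q3}  [new]
{q3} --a--> {q1}  [new]
{q3} --b--> {q2,q3}  [new]
{q0,q1,q2} --a--> {q0,q1,q2}  [seen]
{q0,q1,q2} --b--> {q0,q1,q3}  [seen]
{q0,q1,q3} --a--> {q0,q1,q2}  [seen]
{q0,q1,q3} --b--> {q0,q1,q2,q3}  [new]
{q1} --a--> {q1}  [seen]
{q1} --b--> {q0,q1}  [new]
{q2,q3} --a--> {q0,q1}  [seen]
{q2,q3} --b--> {q0,q1,q2,q3}  [seen]
{q0,q1,q2,q3} --a--> {q0,q1,q2}  [seen]
{q0,q1,q2,q3} --b--> {q0,q1,q2,q3}  [seen]
{q0,q1} --a--> {q0,q1,q2}  [seen]
{q0,q1} --b--> {q0,q1,q3}  [seen]
Reachable DFA states: {q0}, {q0,q2}, {q3}, {q0,q1,q2}, {q0,q1,q3}, {q1}, {q2,q3}, {q0,q1,q2,q3}, {q0,q1}.
{q2} is not among them.

no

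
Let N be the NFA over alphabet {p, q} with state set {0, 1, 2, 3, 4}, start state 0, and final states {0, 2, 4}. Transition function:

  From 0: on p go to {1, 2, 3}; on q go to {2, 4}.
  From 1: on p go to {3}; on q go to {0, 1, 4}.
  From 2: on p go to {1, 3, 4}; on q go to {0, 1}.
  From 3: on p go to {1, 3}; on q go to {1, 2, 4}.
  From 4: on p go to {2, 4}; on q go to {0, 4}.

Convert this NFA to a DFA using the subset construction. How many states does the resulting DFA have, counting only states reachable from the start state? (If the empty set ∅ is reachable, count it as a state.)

7

Start state of the DFA: {0}.
{0} --p--> {1, 2, 3}  [new]
{0} --q--> {2, 4}  [new]
{1, 2, 3} --p--> {1, 3, 4}  [new]
{1, 2, 3} --q--> {0, 1, 2, 4}  [new]
{2, 4} --p--> {1, 2, 3, 4}  [new]
{2, 4} --q--> {0, 1, 4}  [new]
{1, 3, 4} --p--> {1, 2, 3, 4}  [seen]
{1, 3, 4} --q--> {0, 1, 2, 4}  [seen]
{0, 1, 2, 4} --p--> {1, 2, 3, 4}  [seen]
{0, 1, 2, 4} --q--> {0, 1, 2, 4}  [seen]
{1, 2, 3, 4} --p--> {1, 2, 3, 4}  [seen]
{1, 2, 3, 4} --q--> {0, 1, 2, 4}  [seen]
{0, 1, 4} --p--> {1, 2, 3, 4}  [seen]
{0, 1, 4} --q--> {0, 1, 2, 4}  [seen]
Reachable DFA states: {0}, {1, 2, 3}, {2, 4}, {1, 3, 4}, {0, 1, 2, 4}, {1, 2, 3, 4}, {0, 1, 4}.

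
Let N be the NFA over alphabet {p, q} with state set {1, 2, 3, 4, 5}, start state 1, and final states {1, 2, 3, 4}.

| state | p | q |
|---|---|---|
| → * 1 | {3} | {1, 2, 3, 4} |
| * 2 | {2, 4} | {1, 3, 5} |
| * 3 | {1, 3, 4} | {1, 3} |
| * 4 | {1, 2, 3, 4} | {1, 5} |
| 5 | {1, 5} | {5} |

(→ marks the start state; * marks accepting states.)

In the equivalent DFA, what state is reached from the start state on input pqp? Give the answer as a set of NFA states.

Start: {1}.
δ(1,p) = {3}.
Union: {3}.
After p: {3}.
δ(3,q) = {1, 3}.
Union: {1, 3}.
After q: {1, 3}.
δ(1,p) = {3}; δ(3,p) = {1, 3, 4}.
Union: {1, 3, 4}.
After p: {1, 3, 4}.

{1, 3, 4}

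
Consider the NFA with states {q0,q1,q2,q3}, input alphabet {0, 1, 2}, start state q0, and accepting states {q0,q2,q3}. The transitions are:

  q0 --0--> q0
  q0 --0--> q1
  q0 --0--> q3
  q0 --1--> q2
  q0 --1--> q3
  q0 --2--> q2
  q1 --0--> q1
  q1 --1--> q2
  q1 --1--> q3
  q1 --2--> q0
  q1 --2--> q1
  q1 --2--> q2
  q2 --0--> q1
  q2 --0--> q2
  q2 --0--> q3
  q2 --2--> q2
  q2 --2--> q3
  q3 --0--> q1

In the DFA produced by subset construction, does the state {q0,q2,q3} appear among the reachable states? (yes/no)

no

Start state of the DFA: {q0}.
{q0} --0--> {q0,q1,q3}  [new]
{q0} --1--> {q2,q3}  [new]
{q0} --2--> {q2}  [new]
{q0,q1,q3} --0--> {q0,q1,q3}  [seen]
{q0,q1,q3} --1--> {q2,q3}  [seen]
{q0,q1,q3} --2--> {q0,q1,q2}  [new]
{q2,q3} --0--> {q1,q2,q3}  [new]
{q2,q3} --1--> ∅  [new]
{q2,q3} --2--> {q2,q3}  [seen]
{q2} --0--> {q1,q2,q3}  [seen]
{q2} --1--> ∅  [seen]
{q2} --2--> {q2,q3}  [seen]
{q0,q1,q2} --0--> {q0,q1,q2,q3}  [new]
{q0,q1,q2} --1--> {q2,q3}  [seen]
{q0,q1,q2} --2--> {q0,q1,q2,q3}  [seen]
{q1,q2,q3} --0--> {q1,q2,q3}  [seen]
{q1,q2,q3} --1--> {q2,q3}  [seen]
{q1,q2,q3} --2--> {q0,q1,q2,q3}  [seen]
∅ --0--> ∅  [seen]
∅ --1--> ∅  [seen]
∅ --2--> ∅  [seen]
{q0,q1,q2,q3} --0--> {q0,q1,q2,q3}  [seen]
{q0,q1,q2,q3} --1--> {q2,q3}  [seen]
{q0,q1,q2,q3} --2--> {q0,q1,q2,q3}  [seen]
Reachable DFA states: {q0}, {q0,q1,q3}, {q2,q3}, {q2}, {q0,q1,q2}, {q1,q2,q3}, ∅, {q0,q1,q2,q3}.
{q0,q2,q3} is not among them.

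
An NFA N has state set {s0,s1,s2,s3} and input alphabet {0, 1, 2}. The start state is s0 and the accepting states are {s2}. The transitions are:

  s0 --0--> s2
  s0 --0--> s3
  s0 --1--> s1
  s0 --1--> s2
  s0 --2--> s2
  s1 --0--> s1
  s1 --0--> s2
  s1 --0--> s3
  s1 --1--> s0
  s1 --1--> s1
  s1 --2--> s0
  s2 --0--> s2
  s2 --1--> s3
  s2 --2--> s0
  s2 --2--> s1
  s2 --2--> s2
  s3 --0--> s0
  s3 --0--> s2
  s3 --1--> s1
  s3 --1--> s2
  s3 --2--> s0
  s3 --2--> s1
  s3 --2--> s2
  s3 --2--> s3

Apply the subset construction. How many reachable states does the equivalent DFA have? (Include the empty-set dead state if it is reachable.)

Start state of the DFA: {s0}.
{s0} --0--> {s2,s3}  [new]
{s0} --1--> {s1,s2}  [new]
{s0} --2--> {s2}  [new]
{s2,s3} --0--> {s0,s2}  [new]
{s2,s3} --1--> {s1,s2,s3}  [new]
{s2,s3} --2--> {s0,s1,s2,s3}  [new]
{s1,s2} --0--> {s1,s2,s3}  [seen]
{s1,s2} --1--> {s0,s1,s3}  [new]
{s1,s2} --2--> {s0,s1,s2}  [new]
{s2} --0--> {s2}  [seen]
{s2} --1--> {s3}  [new]
{s2} --2--> {s0,s1,s2}  [seen]
{s0,s2} --0--> {s2,s3}  [seen]
{s0,s2} --1--> {s1,s2,s3}  [seen]
{s0,s2} --2--> {s0,s1,s2}  [seen]
{s1,s2,s3} --0--> {s0,s1,s2,s3}  [seen]
{s1,s2,s3} --1--> {s0,s1,s2,s3}  [seen]
{s1,s2,s3} --2--> {s0,s1,s2,s3}  [seen]
{s0,s1,s2,s3} --0--> {s0,s1,s2,s3}  [seen]
{s0,s1,s2,s3} --1--> {s0,s1,s2,s3}  [seen]
{s0,s1,s2,s3} --2--> {s0,s1,s2,s3}  [seen]
{s0,s1,s3} --0--> {s0,s1,s2,s3}  [seen]
{s0,s1,s3} --1--> {s0,s1,s2}  [seen]
{s0,s1,s3} --2--> {s0,s1,s2,s3}  [seen]
{s0,s1,s2} --0--> {s1,s2,s3}  [seen]
{s0,s1,s2} --1--> {s0,s1,s2,s3}  [seen]
{s0,s1,s2} --2--> {s0,s1,s2}  [seen]
{s3} --0--> {s0,s2}  [seen]
{s3} --1--> {s1,s2}  [seen]
{s3} --2--> {s0,s1,s2,s3}  [seen]
Reachable DFA states: {s0}, {s2,s3}, {s1,s2}, {s2}, {s0,s2}, {s1,s2,s3}, {s0,s1,s2,s3}, {s0,s1,s3}, {s0,s1,s2}, {s3}.

10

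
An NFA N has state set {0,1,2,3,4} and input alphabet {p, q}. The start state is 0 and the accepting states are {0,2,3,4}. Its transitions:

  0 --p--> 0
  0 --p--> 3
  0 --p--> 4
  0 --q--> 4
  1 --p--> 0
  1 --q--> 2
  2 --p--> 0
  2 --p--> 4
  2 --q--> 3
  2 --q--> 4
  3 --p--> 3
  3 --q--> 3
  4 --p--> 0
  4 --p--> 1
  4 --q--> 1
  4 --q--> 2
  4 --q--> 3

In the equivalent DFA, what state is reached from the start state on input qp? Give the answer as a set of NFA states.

{0,1}

Start: {0}.
δ(0,q) = {4}.
Union: {4}.
After q: {4}.
δ(4,p) = {0,1}.
Union: {0,1}.
After p: {0,1}.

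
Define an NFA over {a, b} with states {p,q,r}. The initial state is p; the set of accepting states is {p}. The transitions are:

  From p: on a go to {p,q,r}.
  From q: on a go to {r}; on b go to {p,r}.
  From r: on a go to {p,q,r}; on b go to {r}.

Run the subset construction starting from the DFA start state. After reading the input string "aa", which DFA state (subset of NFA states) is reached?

Start: {p}.
δ(p,a) = {p,q,r}.
Union: {p,q,r}.
After a: {p,q,r}.
δ(p,a) = {p,q,r}; δ(q,a) = {r}; δ(r,a) = {p,q,r}.
Union: {p,q,r}.
After a: {p,q,r}.

{p,q,r}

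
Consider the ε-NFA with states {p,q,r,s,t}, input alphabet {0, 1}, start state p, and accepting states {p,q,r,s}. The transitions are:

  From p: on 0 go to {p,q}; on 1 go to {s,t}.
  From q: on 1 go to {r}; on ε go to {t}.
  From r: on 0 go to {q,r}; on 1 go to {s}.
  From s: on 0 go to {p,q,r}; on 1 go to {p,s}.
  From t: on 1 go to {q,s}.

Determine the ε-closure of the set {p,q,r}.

Begin with {p,q,r}.
q →ε {t}; add t.
ε-closure = {p,q,r,t}.

{p,q,r,t}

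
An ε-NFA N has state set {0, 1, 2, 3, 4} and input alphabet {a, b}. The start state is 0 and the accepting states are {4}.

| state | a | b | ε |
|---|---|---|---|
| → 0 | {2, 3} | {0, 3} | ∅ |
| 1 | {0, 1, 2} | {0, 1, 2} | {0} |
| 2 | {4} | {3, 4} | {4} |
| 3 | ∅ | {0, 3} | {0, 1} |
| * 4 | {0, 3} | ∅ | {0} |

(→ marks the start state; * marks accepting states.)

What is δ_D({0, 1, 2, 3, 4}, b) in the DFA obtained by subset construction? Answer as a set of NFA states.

δ(0,b) = {0, 3}; δ(1,b) = {0, 1, 2}; δ(2,b) = {3, 4}; δ(3,b) = {0, 3}; δ(4,b) = ∅.
Union: {0, 1, 2, 3, 4}.

{0, 1, 2, 3, 4}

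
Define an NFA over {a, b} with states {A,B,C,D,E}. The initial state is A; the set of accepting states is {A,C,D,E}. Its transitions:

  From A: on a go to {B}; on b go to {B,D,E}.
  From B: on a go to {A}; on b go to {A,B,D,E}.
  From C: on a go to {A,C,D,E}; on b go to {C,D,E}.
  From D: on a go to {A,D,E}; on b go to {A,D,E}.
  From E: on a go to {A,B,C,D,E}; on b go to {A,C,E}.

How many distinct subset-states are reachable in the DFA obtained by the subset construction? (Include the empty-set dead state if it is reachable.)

Start state of the DFA: {A}.
{A} --a--> {B}  [new]
{A} --b--> {B,D,E}  [new]
{B} --a--> {A}  [seen]
{B} --b--> {A,B,D,E}  [new]
{B,D,E} --a--> {A,B,C,D,E}  [new]
{B,D,E} --b--> {A,B,C,D,E}  [seen]
{A,B,D,E} --a--> {A,B,C,D,E}  [seen]
{A,B,D,E} --b--> {A,B,C,D,E}  [seen]
{A,B,C,D,E} --a--> {A,B,C,D,E}  [seen]
{A,B,C,D,E} --b--> {A,B,C,D,E}  [seen]
Reachable DFA states: {A}, {B}, {B,D,E}, {A,B,D,E}, {A,B,C,D,E}.

5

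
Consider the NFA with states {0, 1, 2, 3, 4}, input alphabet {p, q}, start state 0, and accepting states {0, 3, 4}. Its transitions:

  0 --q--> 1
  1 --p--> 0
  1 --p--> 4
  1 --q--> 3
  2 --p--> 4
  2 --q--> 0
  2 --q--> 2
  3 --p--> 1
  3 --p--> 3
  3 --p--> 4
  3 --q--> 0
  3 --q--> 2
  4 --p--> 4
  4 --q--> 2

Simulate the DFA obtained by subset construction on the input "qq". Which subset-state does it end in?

Start: {0}.
δ(0,q) = {1}.
Union: {1}.
After q: {1}.
δ(1,q) = {3}.
Union: {3}.
After q: {3}.

{3}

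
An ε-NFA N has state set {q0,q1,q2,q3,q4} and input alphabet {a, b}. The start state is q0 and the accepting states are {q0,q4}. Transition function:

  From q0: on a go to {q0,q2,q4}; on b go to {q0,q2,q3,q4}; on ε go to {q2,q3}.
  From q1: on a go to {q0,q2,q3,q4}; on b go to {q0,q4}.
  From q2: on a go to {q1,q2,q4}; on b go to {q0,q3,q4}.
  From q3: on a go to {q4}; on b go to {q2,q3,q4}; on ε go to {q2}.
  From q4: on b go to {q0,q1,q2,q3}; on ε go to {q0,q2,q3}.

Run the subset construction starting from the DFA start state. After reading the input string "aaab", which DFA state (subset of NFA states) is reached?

{q0,q1,q2,q3,q4}

Start: {q0,q2,q3}.
δ(q0,a) = {q0,q2,q4}; δ(q2,a) = {q1,q2,q4}; δ(q3,a) = {q4}.
Union: {q0,q1,q2,q4}.
ε-closure gives {q0,q1,q2,q3,q4}.
After a: {q0,q1,q2,q3,q4}.
δ(q0,a) = {q0,q2,q4}; δ(q1,a) = {q0,q2,q3,q4}; δ(q2,a) = {q1,q2,q4}; δ(q3,a) = {q4}; δ(q4,a) = ∅.
Union: {q0,q1,q2,q3,q4}.
After a: {q0,q1,q2,q3,q4}.
δ(q0,a) = {q0,q2,q4}; δ(q1,a) = {q0,q2,q3,q4}; δ(q2,a) = {q1,q2,q4}; δ(q3,a) = {q4}; δ(q4,a) = ∅.
Union: {q0,q1,q2,q3,q4}.
After a: {q0,q1,q2,q3,q4}.
δ(q0,b) = {q0,q2,q3,q4}; δ(q1,b) = {q0,q4}; δ(q2,b) = {q0,q3,q4}; δ(q3,b) = {q2,q3,q4}; δ(q4,b) = {q0,q1,q2,q3}.
Union: {q0,q1,q2,q3,q4}.
After b: {q0,q1,q2,q3,q4}.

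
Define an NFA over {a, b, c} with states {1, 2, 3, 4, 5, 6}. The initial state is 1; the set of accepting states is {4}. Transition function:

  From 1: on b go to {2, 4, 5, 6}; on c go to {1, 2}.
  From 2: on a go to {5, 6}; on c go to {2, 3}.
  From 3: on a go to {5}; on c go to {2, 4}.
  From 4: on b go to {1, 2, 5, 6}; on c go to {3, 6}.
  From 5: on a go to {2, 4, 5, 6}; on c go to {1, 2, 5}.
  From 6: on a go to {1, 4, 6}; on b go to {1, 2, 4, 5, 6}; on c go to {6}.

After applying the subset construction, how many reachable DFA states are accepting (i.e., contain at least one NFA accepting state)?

6

Start state of the DFA: {1}.
{1} --a--> ∅  [new]
{1} --b--> {2, 4, 5, 6}  [new]
{1} --c--> {1, 2}  [new]
∅ --a--> ∅  [seen]
∅ --b--> ∅  [seen]
∅ --c--> ∅  [seen]
{2, 4, 5, 6} --a--> {1, 2, 4, 5, 6}  [new]
{2, 4, 5, 6} --b--> {1, 2, 4, 5, 6}  [seen]
{2, 4, 5, 6} --c--> {1, 2, 3, 5, 6}  [new]
{1, 2} --a--> {5, 6}  [new]
{1, 2} --b--> {2, 4, 5, 6}  [seen]
{1, 2} --c--> {1, 2, 3}  [new]
{1, 2, 4, 5, 6} --a--> {1, 2, 4, 5, 6}  [seen]
{1, 2, 4, 5, 6} --b--> {1, 2, 4, 5, 6}  [seen]
{1, 2, 4, 5, 6} --c--> {1, 2, 3, 5, 6}  [seen]
{1, 2, 3, 5, 6} --a--> {1, 2, 4, 5, 6}  [seen]
{1, 2, 3, 5, 6} --b--> {1, 2, 4, 5, 6}  [seen]
{1, 2, 3, 5, 6} --c--> {1, 2, 3, 4, 5, 6}  [new]
{5, 6} --a--> {1, 2, 4, 5, 6}  [seen]
{5, 6} --b--> {1, 2, 4, 5, 6}  [seen]
{5, 6} --c--> {1, 2, 5, 6}  [new]
{1, 2, 3} --a--> {5, 6}  [seen]
{1, 2, 3} --b--> {2, 4, 5, 6}  [seen]
{1, 2, 3} --c--> {1, 2, 3, 4}  [new]
{1, 2, 3, 4, 5, 6} --a--> {1, 2, 4, 5, 6}  [seen]
{1, 2, 3, 4, 5, 6} --b--> {1, 2, 4, 5, 6}  [seen]
{1, 2, 3, 4, 5, 6} --c--> {1, 2, 3, 4, 5, 6}  [seen]
{1, 2, 5, 6} --a--> {1, 2, 4, 5, 6}  [seen]
{1, 2, 5, 6} --b--> {1, 2, 4, 5, 6}  [seen]
{1, 2, 5, 6} --c--> {1, 2, 3, 5, 6}  [seen]
{1, 2, 3, 4} --a--> {5, 6}  [seen]
{1, 2, 3, 4} --b--> {1, 2, 4, 5, 6}  [seen]
{1, 2, 3, 4} --c--> {1, 2, 3, 4, 6}  [new]
{1, 2, 3, 4, 6} --a--> {1, 4, 5, 6}  [new]
{1, 2, 3, 4, 6} --b--> {1, 2, 4, 5, 6}  [seen]
{1, 2, 3, 4, 6} --c--> {1, 2, 3, 4, 6}  [seen]
{1, 4, 5, 6} --a--> {1, 2, 4, 5, 6}  [seen]
{1, 4, 5, 6} --b--> {1, 2, 4, 5, 6}  [seen]
{1, 4, 5, 6} --c--> {1, 2, 3, 5, 6}  [seen]
Reachable DFA states: {1}, ∅, {2, 4, 5, 6}, {1, 2}, {1, 2, 4, 5, 6}, {1, 2, 3, 5, 6}, {5, 6}, {1, 2, 3}, {1, 2, 3, 4, 5, 6}, {1, 2, 5, 6}, {1, 2, 3, 4}, {1, 2, 3, 4, 6}, {1, 4, 5, 6}.
Accepting DFA states (contain an NFA accepting state): {2, 4, 5, 6}, {1, 2, 4, 5, 6}, {1, 2, 3, 4, 5, 6}, {1, 2, 3, 4}, {1, 2, 3, 4, 6}, {1, 4, 5, 6}.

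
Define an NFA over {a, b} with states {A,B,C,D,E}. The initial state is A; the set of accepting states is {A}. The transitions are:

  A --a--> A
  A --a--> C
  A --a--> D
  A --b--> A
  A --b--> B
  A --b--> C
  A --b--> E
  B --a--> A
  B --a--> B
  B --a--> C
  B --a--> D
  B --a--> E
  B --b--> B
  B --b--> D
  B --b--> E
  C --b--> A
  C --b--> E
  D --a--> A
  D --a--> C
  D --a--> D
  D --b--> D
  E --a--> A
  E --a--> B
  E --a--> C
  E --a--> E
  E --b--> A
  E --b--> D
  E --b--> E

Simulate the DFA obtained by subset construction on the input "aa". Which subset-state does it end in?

{A,C,D}

Start: {A}.
δ(A,a) = {A,C,D}.
Union: {A,C,D}.
After a: {A,C,D}.
δ(A,a) = {A,C,D}; δ(C,a) = ∅; δ(D,a) = {A,C,D}.
Union: {A,C,D}.
After a: {A,C,D}.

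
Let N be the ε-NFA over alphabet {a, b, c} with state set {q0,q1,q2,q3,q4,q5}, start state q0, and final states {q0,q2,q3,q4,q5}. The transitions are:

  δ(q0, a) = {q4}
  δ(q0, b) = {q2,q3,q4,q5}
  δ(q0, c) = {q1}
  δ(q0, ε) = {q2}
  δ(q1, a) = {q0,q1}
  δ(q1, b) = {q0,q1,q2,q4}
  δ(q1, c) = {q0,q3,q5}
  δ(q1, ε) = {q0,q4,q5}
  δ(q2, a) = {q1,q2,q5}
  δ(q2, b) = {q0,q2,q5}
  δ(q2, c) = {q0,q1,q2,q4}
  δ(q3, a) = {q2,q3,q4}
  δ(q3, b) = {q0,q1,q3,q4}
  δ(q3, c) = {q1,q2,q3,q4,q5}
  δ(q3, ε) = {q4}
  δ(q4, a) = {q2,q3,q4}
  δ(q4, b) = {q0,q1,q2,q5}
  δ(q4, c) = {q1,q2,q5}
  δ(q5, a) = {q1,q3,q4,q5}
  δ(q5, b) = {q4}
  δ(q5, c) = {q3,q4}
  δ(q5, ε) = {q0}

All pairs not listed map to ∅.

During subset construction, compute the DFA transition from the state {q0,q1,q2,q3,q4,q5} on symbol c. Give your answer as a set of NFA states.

{q0,q1,q2,q3,q4,q5}

δ(q0,c) = {q1}; δ(q1,c) = {q0,q3,q5}; δ(q2,c) = {q0,q1,q2,q4}; δ(q3,c) = {q1,q2,q3,q4,q5}; δ(q4,c) = {q1,q2,q5}; δ(q5,c) = {q3,q4}.
Union: {q0,q1,q2,q3,q4,q5}.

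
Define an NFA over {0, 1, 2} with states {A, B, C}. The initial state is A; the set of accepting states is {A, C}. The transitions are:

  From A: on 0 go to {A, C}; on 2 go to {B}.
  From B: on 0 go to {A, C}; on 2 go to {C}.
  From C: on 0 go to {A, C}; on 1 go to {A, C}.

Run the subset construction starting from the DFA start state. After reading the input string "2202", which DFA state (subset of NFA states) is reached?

Start: {A}.
δ(A,2) = {B}.
Union: {B}.
After 2: {B}.
δ(B,2) = {C}.
Union: {C}.
After 2: {C}.
δ(C,0) = {A, C}.
Union: {A, C}.
After 0: {A, C}.
δ(A,2) = {B}; δ(C,2) = ∅.
Union: {B}.
After 2: {B}.

{B}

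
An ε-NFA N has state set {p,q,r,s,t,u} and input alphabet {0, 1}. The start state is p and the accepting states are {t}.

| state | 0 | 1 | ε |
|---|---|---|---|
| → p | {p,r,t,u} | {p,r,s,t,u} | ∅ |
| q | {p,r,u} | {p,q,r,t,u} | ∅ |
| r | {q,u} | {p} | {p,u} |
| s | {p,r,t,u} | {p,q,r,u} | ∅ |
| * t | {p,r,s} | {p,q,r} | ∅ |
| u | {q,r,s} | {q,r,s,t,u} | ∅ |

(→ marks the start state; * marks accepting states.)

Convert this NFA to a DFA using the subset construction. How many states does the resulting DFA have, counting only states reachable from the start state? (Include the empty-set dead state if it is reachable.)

4

Start state of the DFA: {p} (ε-closure of the NFA start).
{p} --0--> {p,r,t,u}  [new]
{p} --1--> {p,r,s,t,u}  [new]
{p,r,t,u} --0--> {p,q,r,s,t,u}  [new]
{p,r,t,u} --1--> {p,q,r,s,t,u}  [seen]
{p,r,s,t,u} --0--> {p,q,r,s,t,u}  [seen]
{p,r,s,t,u} --1--> {p,q,r,s,t,u}  [seen]
{p,q,r,s,t,u} --0--> {p,q,r,s,t,u}  [seen]
{p,q,r,s,t,u} --1--> {p,q,r,s,t,u}  [seen]
Reachable DFA states: {p}, {p,r,t,u}, {p,r,s,t,u}, {p,q,r,s,t,u}.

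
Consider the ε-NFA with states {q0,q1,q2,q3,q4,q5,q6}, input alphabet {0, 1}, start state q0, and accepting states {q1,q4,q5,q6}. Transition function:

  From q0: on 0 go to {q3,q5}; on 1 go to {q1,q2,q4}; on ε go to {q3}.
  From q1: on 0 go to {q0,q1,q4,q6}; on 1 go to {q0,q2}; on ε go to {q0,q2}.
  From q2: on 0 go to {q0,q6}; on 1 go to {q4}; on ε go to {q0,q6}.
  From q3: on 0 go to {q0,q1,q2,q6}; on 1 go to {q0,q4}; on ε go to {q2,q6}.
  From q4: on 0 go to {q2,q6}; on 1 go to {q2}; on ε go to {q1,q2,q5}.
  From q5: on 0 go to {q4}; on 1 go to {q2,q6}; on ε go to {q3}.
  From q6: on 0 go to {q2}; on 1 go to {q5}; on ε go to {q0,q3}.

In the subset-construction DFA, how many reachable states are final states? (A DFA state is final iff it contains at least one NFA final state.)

3

Start state of the DFA: {q0,q2,q3,q6} (ε-closure of the NFA start).
{q0,q2,q3,q6} --0--> {q0,q1,q2,q3,q5,q6}  [new]
{q0,q2,q3,q6} --1--> {q0,q1,q2,q3,q4,q5,q6}  [new]
{q0,q1,q2,q3,q5,q6} --0--> {q0,q1,q2,q3,q4,q5,q6}  [seen]
{q0,q1,q2,q3,q5,q6} --1--> {q0,q1,q2,q3,q4,q5,q6}  [seen]
{q0,q1,q2,q3,q4,q5,q6} --0--> {q0,q1,q2,q3,q4,q5,q6}  [seen]
{q0,q1,q2,q3,q4,q5,q6} --1--> {q0,q1,q2,q3,q4,q5,q6}  [seen]
Reachable DFA states: {q0,q2,q3,q6}, {q0,q1,q2,q3,q5,q6}, {q0,q1,q2,q3,q4,q5,q6}.
Accepting DFA states (contain an NFA accepting state): {q0,q2,q3,q6}, {q0,q1,q2,q3,q5,q6}, {q0,q1,q2,q3,q4,q5,q6}.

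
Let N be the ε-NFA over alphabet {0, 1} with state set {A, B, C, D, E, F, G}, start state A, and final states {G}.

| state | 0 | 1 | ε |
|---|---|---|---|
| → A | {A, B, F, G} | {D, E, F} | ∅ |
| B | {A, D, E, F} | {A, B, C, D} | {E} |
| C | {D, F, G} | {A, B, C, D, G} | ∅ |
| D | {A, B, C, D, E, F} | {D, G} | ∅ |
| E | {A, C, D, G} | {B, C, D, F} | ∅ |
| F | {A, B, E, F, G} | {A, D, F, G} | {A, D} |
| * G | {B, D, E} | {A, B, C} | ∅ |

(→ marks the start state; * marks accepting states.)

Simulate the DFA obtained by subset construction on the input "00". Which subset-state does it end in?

Start: {A}.
δ(A,0) = {A, B, F, G}.
Union: {A, B, F, G}.
ε-closure gives {A, B, D, E, F, G}.
After 0: {A, B, D, E, F, G}.
δ(A,0) = {A, B, F, G}; δ(B,0) = {A, D, E, F}; δ(D,0) = {A, B, C, D, E, F}; δ(E,0) = {A, C, D, G}; δ(F,0) = {A, B, E, F, G}; δ(G,0) = {B, D, E}.
Union: {A, B, C, D, E, F, G}.
After 0: {A, B, C, D, E, F, G}.

{A, B, C, D, E, F, G}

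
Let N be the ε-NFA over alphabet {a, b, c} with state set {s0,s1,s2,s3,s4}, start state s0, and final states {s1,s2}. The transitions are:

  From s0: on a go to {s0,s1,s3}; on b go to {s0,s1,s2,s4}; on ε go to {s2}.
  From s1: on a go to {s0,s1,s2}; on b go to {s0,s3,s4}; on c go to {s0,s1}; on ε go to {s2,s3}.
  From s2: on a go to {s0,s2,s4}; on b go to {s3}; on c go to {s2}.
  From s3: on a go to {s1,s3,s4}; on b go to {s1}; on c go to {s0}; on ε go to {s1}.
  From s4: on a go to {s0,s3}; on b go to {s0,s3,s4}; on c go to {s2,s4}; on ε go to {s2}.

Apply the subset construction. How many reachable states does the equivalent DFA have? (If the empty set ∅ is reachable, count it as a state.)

7

Start state of the DFA: {s0,s2} (ε-closure of the NFA start).
{s0,s2} --a--> {s0,s1,s2,s3,s4}  [new]
{s0,s2} --b--> {s0,s1,s2,s3,s4}  [seen]
{s0,s2} --c--> {s2}  [new]
{s0,s1,s2,s3,s4} --a--> {s0,s1,s2,s3,s4}  [seen]
{s0,s1,s2,s3,s4} --b--> {s0,s1,s2,s3,s4}  [seen]
{s0,s1,s2,s3,s4} --c--> {s0,s1,s2,s3,s4}  [seen]
{s2} --a--> {s0,s2,s4}  [new]
{s2} --b--> {s1,s2,s3}  [new]
{s2} --c--> {s2}  [seen]
{s0,s2,s4} --a--> {s0,s1,s2,s3,s4}  [seen]
{s0,s2,s4} --b--> {s0,s1,s2,s3,s4}  [seen]
{s0,s2,s4} --c--> {s2,s4}  [new]
{s1,s2,s3} --a--> {s0,s1,s2,s3,s4}  [seen]
{s1,s2,s3} --b--> {s0,s1,s2,s3,s4}  [seen]
{s1,s2,s3} --c--> {s0,s1,s2,s3}  [new]
{s2,s4} --a--> {s0,s1,s2,s3,s4}  [seen]
{s2,s4} --b--> {s0,s1,s2,s3,s4}  [seen]
{s2,s4} --c--> {s2,s4}  [seen]
{s0,s1,s2,s3} --a--> {s0,s1,s2,s3,s4}  [seen]
{s0,s1,s2,s3} --b--> {s0,s1,s2,s3,s4}  [seen]
{s0,s1,s2,s3} --c--> {s0,s1,s2,s3}  [seen]
Reachable DFA states: {s0,s2}, {s0,s1,s2,s3,s4}, {s2}, {s0,s2,s4}, {s1,s2,s3}, {s2,s4}, {s0,s1,s2,s3}.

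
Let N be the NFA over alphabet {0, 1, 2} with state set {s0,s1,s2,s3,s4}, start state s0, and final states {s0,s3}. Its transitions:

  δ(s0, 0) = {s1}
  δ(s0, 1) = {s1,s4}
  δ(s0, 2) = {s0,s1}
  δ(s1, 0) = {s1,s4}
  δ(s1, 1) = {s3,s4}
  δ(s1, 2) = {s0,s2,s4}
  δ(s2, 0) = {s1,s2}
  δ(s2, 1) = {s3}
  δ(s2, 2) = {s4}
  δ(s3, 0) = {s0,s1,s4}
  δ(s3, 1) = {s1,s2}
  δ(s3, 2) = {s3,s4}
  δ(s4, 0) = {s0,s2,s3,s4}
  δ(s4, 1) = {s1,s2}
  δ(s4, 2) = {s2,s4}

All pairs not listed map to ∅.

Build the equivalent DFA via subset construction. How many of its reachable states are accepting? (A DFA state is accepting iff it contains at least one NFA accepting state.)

Start state of the DFA: {s0}.
{s0} --0--> {s1}  [new]
{s0} --1--> {s1,s4}  [new]
{s0} --2--> {s0,s1}  [new]
{s1} --0--> {s1,s4}  [seen]
{s1} --1--> {s3,s4}  [new]
{s1} --2--> {s0,s2,s4}  [new]
{s1,s4} --0--> {s0,s1,s2,s3,s4}  [new]
{s1,s4} --1--> {s1,s2,s3,s4}  [new]
{s1,s4} --2--> {s0,s2,s4}  [seen]
{s0,s1} --0--> {s1,s4}  [seen]
{s0,s1} --1--> {s1,s3,s4}  [new]
{s0,s1} --2--> {s0,s1,s2,s4}  [new]
{s3,s4} --0--> {s0,s1,s2,s3,s4}  [seen]
{s3,s4} --1--> {s1,s2}  [new]
{s3,s4} --2--> {s2,s3,s4}  [new]
{s0,s2,s4} --0--> {s0,s1,s2,s3,s4}  [seen]
{s0,s2,s4} --1--> {s1,s2,s3,s4}  [seen]
{s0,s2,s4} --2--> {s0,s1,s2,s4}  [seen]
{s0,s1,s2,s3,s4} --0--> {s0,s1,s2,s3,s4}  [seen]
{s0,s1,s2,s3,s4} --1--> {s1,s2,s3,s4}  [seen]
{s0,s1,s2,s3,s4} --2--> {s0,s1,s2,s3,s4}  [seen]
{s1,s2,s3,s4} --0--> {s0,s1,s2,s3,s4}  [seen]
{s1,s2,s3,s4} --1--> {s1,s2,s3,s4}  [seen]
{s1,s2,s3,s4} --2--> {s0,s2,s3,s4}  [new]
{s1,s3,s4} --0--> {s0,s1,s2,s3,s4}  [seen]
{s1,s3,s4} --1--> {s1,s2,s3,s4}  [seen]
{s1,s3,s4} --2--> {s0,s2,s3,s4}  [seen]
{s0,s1,s2,s4} --0--> {s0,s1,s2,s3,s4}  [seen]
{s0,s1,s2,s4} --1--> {s1,s2,s3,s4}  [seen]
{s0,s1,s2,s4} --2--> {s0,s1,s2,s4}  [seen]
{s1,s2} --0--> {s1,s2,s4}  [new]
{s1,s2} --1--> {s3,s4}  [seen]
{s1,s2} --2--> {s0,s2,s4}  [seen]
{s2,s3,s4} --0--> {s0,s1,s2,s3,s4}  [seen]
{s2,s3,s4} --1--> {s1,s2,s3}  [new]
{s2,s3,s4} --2--> {s2,s3,s4}  [seen]
{s0,s2,s3,s4} --0--> {s0,s1,s2,s3,s4}  [seen]
{s0,s2,s3,s4} --1--> {s1,s2,s3,s4}  [seen]
{s0,s2,s3,s4} --2--> {s0,s1,s2,s3,s4}  [seen]
{s1,s2,s4} --0--> {s0,s1,s2,s3,s4}  [seen]
{s1,s2,s4} --1--> {s1,s2,s3,s4}  [seen]
{s1,s2,s4} --2--> {s0,s2,s4}  [seen]
{s1,s2,s3} --0--> {s0,s1,s2,s4}  [seen]
{s1,s2,s3} --1--> {s1,s2,s3,s4}  [seen]
{s1,s2,s3} --2--> {s0,s2,s3,s4}  [seen]
Reachable DFA states: {s0}, {s1}, {s1,s4}, {s0,s1}, {s3,s4}, {s0,s2,s4}, {s0,s1,s2,s3,s4}, {s1,s2,s3,s4}, {s1,s3,s4}, {s0,s1,s2,s4}, {s1,s2}, {s2,s3,s4}, {s0,s2,s3,s4}, {s1,s2,s4}, {s1,s2,s3}.
Accepting DFA states (contain an NFA accepting state): {s0}, {s0,s1}, {s3,s4}, {s0,s2,s4}, {s0,s1,s2,s3,s4}, {s1,s2,s3,s4}, {s1,s3,s4}, {s0,s1,s2,s4}, {s2,s3,s4}, {s0,s2,s3,s4}, {s1,s2,s3}.

11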